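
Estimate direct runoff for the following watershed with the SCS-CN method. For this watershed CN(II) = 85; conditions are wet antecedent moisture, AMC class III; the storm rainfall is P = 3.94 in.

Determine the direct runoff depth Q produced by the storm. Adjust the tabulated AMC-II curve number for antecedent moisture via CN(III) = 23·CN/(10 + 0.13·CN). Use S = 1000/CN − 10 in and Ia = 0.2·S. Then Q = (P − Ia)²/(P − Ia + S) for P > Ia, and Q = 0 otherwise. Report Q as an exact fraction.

Q = 5479996729/1740477850 in ≈ 3.149 in

CN(III) from CN(II)=85: (23·85)/(10 + 0.13·85) = 39100/421 ≈ 92.874
Retention S: 1000/CN − 10 with CN=92.874 → S = 300/391 ≈ 0.767 in
Ia = 0.2S: 0.2·0.767 = 0.153 in (exactly 60/391)
Since P=3.940 > Ia=0.153: effective rainfall P−Ia = 74027/19550 in
Q: (74027/19550)² ÷ (89027/19550) = 5479996729/1740477850 in (≈ 3.149 in)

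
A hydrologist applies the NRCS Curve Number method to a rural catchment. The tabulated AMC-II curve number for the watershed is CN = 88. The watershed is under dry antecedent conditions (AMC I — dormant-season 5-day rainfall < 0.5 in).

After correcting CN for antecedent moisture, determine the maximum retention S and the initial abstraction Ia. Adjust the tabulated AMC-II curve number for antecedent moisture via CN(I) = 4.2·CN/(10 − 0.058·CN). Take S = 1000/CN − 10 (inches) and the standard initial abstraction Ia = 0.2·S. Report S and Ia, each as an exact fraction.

Adjust CN=88 to AMC I: 4.2·88/(10 − 0.058·88) → (1848/5) ÷ (612/125) = 3850/51 ≈ 75.490
Retention S: 1000/CN − 10 with CN=75.490 → S = 250/77 ≈ 3.247 in
Ia = 0.2S: 0.2·3.247 = 0.649 in (exactly 50/77)

S = 250/77 in ≈ 3.247 in; Ia = 50/77 in ≈ 0.649 in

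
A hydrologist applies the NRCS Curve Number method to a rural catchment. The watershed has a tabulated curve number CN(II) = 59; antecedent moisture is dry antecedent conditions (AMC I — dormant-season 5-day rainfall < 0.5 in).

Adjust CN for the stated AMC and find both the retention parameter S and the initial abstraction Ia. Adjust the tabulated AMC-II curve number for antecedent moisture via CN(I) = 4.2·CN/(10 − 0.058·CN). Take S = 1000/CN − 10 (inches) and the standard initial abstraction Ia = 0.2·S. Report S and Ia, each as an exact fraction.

Adjust CN=59 to AMC I: 4.2·59/(10 − 0.058·59) → (1239/5) ÷ (3289/500) = 123900/3289 ≈ 37.671
Max retention: S = 1000/(123900/3289) − 10 = 20500/1239 in (≈ 16.546 in)
Ia = 0.2S: 0.2·16.546 = 3.309 in (exactly 4100/1239)

S = 20500/1239 in ≈ 16.546 in; Ia = 4100/1239 in ≈ 3.309 in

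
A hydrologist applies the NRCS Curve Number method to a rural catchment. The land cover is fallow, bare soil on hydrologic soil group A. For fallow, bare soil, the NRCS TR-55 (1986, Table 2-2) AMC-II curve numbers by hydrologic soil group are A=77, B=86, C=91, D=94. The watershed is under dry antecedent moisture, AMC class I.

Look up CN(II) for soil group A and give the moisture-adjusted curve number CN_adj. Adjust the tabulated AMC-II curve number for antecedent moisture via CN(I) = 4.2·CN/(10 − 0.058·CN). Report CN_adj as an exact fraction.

CN_adj = 161700/2767 ≈ 58.439

NRCS table: fallow, bare soil, soil group A → CN(II) = 77
Dry (AMC I): CN(I) = 4.2·77/(10 − 0.058·77) = (1617/5)/(2767/500) = 161700/2767 ≈ 58.439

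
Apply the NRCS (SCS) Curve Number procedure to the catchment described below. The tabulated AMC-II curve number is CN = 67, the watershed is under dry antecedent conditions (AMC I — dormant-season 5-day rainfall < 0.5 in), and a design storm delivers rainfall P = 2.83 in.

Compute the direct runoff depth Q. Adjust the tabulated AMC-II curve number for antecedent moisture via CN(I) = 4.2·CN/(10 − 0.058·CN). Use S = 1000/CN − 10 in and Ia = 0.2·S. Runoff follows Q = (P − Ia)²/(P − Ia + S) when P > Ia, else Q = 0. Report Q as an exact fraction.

Adjust CN=67 to AMC I: 4.2·67/(10 − 0.058·67) → (1407/5) ÷ (3057/500) = 46900/1019 ≈ 46.026
S = 1000/(46900/1019) − 10 = 5500/469 in ≈ 11.727 in
Ia = 0.2·(5500/469) = 1100/469 in ≈ 2.345 in
Since P=2.830 > Ia=2.345: effective rainfall P−Ia = 22727/46900 in
Q: (22727/46900)² ÷ (572727/46900) = 516516529/26860896300 in (≈ 0.019 in)

Q = 516516529/26860896300 in ≈ 0.019 in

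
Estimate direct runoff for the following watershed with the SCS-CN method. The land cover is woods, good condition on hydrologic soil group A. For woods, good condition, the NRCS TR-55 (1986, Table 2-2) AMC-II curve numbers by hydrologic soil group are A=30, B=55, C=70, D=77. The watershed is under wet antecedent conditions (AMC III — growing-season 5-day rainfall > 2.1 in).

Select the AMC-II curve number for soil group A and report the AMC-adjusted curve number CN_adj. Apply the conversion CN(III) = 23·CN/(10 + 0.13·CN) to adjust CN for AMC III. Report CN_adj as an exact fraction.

CN_adj = 6900/139 ≈ 49.640

NRCS table: woods, good condition, soil group A → CN(II) = 30
CN(III) from CN(II)=30: (23·30)/(10 + 0.13·30) = 6900/139 ≈ 49.640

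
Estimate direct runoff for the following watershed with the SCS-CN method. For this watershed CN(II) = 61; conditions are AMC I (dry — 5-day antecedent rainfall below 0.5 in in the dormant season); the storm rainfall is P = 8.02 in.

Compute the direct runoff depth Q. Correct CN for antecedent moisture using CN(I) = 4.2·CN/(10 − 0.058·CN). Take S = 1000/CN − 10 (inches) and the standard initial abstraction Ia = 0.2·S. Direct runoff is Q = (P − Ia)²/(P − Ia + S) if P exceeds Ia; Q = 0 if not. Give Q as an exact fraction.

Q = 11284175529/9206696450 in ≈ 1.226 in

CN(I) from CN(II)=61: (4.2·61)/(10 − 0.058·61) = 42700/1077 ≈ 39.647
Max retention: S = 1000/(42700/1077) − 10 = 6500/427 in (≈ 15.222 in)
Ia = 0.2·(6500/427) = 1300/427 in ≈ 3.044 in
Excess rainfall: 8.020 − 3.044 = 4.976 in; P > Ia so Q > 0
Runoff Q = (P−Ia)²/(P−Ia+S) = (4.976)²/(4.976+15.222) = 11284175529/9206696450 ≈ 1.226 in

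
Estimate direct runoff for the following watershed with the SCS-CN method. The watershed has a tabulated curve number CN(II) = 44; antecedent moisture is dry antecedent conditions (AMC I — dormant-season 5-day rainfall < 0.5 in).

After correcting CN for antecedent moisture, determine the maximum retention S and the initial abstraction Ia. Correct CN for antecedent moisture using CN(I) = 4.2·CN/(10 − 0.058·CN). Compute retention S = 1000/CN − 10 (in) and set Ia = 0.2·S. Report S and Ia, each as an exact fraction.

CN(I) from CN(II)=44: (4.2·44)/(10 − 0.058·44) = 3300/133 ≈ 24.812
Max retention: S = 1000/(3300/133) − 10 = 1000/33 in (≈ 30.303 in)
Ia = 0.2S: 0.2·30.303 = 6.061 in (exactly 200/33)

S = 1000/33 in ≈ 30.303 in; Ia = 200/33 in ≈ 6.061 in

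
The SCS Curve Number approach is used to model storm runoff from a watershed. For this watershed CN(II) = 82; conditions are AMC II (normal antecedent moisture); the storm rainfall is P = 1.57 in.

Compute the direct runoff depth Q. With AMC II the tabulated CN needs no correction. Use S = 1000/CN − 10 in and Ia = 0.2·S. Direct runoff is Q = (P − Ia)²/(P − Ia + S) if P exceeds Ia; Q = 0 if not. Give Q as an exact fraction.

Q = 21501769/55911700 in ≈ 0.385 in

CN(II) = 82; AMC II needs no correction.
Retention S: 1000/CN − 10 with CN=82.000 → S = 90/41 ≈ 2.195 in
Ia = 0.2S: 0.2·2.195 = 0.439 in (exactly 18/41)
Since P=1.570 > Ia=0.439: effective rainfall P−Ia = 4637/4100 in
Q: (4637/4100)² ÷ (13637/4100) = 21501769/55911700 in (≈ 0.385 in)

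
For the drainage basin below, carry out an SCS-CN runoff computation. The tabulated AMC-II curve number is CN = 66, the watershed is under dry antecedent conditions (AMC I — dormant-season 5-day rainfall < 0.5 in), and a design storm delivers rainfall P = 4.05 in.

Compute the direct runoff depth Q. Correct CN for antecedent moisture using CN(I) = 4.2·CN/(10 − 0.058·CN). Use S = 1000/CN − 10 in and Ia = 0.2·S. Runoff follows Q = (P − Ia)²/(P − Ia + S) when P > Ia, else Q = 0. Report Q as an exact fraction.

Dry (AMC I): CN(I) = 4.2·66/(10 − 0.058·66) = (1386/5)/(1543/250) = 69300/1543 ≈ 44.913
Retention S: 1000/CN − 10 with CN=44.913 → S = 8500/693 ≈ 12.266 in
Ia = 0.2S: 0.2·12.266 = 2.453 in (exactly 1700/693)
Excess rainfall: 4.050 − 2.453 = 1.597 in; P > Ia so Q > 0
Q: (22133/13860)² ÷ (192133/13860) = 489869689/2662963380 in (≈ 0.184 in)

Q = 489869689/2662963380 in ≈ 0.184 in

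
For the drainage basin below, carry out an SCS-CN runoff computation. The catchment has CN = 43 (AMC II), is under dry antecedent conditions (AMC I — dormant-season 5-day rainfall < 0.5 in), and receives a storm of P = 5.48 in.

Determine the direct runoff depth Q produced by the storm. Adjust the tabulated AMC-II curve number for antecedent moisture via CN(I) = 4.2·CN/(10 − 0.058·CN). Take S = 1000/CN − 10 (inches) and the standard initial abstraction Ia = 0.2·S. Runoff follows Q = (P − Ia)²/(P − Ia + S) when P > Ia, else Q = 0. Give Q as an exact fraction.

Adjust CN=43 to AMC I: 4.2·43/(10 − 0.058·43) → (903/5) ÷ (3753/500) = 30100/1251 ≈ 24.061
S = 1000/(30100/1251) − 10 = 9500/301 in ≈ 31.561 in
Ia = 0.2S: 0.2·31.561 = 6.312 in (exactly 1900/301)
P = 5.480 ≤ Ia = 6.312 in: entire storm abstracted, Q = 0.

Q = 0 in ≈ 0.000 in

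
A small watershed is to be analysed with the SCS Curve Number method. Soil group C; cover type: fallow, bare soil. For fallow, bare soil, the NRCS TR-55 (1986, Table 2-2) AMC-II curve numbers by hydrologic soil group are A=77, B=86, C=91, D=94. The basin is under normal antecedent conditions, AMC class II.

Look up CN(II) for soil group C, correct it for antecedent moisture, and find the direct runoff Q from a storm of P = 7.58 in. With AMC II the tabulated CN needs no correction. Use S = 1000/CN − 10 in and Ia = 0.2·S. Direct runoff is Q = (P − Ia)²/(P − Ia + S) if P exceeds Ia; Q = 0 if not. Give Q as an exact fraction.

NRCS table: fallow, bare soil, soil group C → CN(II) = 91
CN(II) = 91; AMC II needs no correction.
Retention S: 1000/CN − 10 with CN=91.000 → S = 90/91 ≈ 0.989 in
Ia = 0.2S: 0.2·0.989 = 0.198 in (exactly 18/91)
P − Ia = 7.580 − 0.198 = 33589/4550 ≈ 7.382 in (> 0, runoff occurs)
Q = (33589/4550)²/((33589/4550) + 90/91) = (1128220921/20702500)/(38089/4550) = 1128220921/173304950 in ≈ 6.510 in

Q = 1128220921/173304950 in ≈ 6.510 in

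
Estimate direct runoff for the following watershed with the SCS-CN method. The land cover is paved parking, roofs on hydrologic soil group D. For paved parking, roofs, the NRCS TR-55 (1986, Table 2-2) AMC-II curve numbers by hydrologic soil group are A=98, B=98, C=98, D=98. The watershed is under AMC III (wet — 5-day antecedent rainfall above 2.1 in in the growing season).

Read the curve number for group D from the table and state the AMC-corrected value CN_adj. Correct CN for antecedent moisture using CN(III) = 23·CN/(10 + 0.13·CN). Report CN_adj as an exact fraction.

CN_adj = 112700/1137 ≈ 99.120

NRCS table: paved parking, roofs, soil group D → CN(II) = 98
Adjust CN=98 to AMC III: 23·98/(10 + 0.13·98) → 2254 ÷ (1137/50) = 112700/1137 ≈ 99.120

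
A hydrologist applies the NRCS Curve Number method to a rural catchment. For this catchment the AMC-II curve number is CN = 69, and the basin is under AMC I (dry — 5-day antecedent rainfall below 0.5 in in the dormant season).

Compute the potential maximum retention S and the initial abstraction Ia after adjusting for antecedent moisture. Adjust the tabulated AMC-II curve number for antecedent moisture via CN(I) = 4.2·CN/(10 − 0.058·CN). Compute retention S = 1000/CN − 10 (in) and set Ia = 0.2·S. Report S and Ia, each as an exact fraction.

S = 15500/1449 in ≈ 10.697 in; Ia = 3100/1449 in ≈ 2.139 in

CN(I) from CN(II)=69: (4.2·69)/(10 − 0.058·69) = 144900/2999 ≈ 48.316
S = 1000/(144900/2999) − 10 = 15500/1449 in ≈ 10.697 in
Ia = 0.2·(15500/1449) = 3100/1449 in ≈ 2.139 in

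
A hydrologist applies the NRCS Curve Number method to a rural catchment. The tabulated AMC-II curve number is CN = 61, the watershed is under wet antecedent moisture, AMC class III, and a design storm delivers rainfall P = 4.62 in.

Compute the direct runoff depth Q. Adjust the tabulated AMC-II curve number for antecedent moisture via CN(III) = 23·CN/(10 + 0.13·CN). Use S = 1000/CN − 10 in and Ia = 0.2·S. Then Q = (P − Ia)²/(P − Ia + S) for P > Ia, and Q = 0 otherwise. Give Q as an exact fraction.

Q = 27092672883/11226174650 in ≈ 2.413 in

Adjust CN=61 to AMC III: 23·61/(10 + 0.13·61) → 1403 ÷ (1793/100) = 140300/1793 ≈ 78.249
S = 1000/(140300/1793) − 10 = 3900/1403 in ≈ 2.780 in
Ia = 0.2·(3900/1403) = 780/1403 in ≈ 0.556 in
Since P=4.620 > Ia=0.556: effective rainfall P−Ia = 285093/70150 in
Q = (285093/70150)²/((285093/70150) + 3900/1403) = (81278018649/4921022500)/(480093/70150) = 27092672883/11226174650 in ≈ 2.413 in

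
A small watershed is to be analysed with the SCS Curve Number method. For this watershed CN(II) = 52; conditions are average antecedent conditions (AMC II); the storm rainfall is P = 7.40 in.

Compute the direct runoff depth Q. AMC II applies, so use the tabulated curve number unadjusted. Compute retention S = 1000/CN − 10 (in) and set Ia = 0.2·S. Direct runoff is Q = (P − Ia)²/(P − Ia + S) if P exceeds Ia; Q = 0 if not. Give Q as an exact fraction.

Average conditions: CN = 52 (no AMC adjustment).
S = 1000/52 − 10 = 120/13 in ≈ 9.231 in
Initial abstraction Ia = S/5 = (120/13)/5 = 24/13 ≈ 1.846 in
P − Ia = 7.400 − 1.846 = 361/65 ≈ 5.554 in (> 0, runoff occurs)
Q = (361/65)²/((361/65) + 120/13) = (130321/4225)/(961/65) = 130321/62465 in ≈ 2.086 in

Q = 130321/62465 in ≈ 2.086 in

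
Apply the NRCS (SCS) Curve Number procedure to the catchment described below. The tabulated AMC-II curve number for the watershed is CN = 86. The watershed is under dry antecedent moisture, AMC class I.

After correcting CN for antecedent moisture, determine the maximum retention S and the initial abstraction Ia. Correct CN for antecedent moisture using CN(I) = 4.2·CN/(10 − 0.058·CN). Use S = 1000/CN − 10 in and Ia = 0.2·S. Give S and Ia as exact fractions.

S = 500/129 in ≈ 3.876 in; Ia = 100/129 in ≈ 0.775 in

Adjust CN=86 to AMC I: 4.2·86/(10 − 0.058·86) → (1806/5) ÷ (1253/250) = 12900/179 ≈ 72.067
S = 1000/(12900/179) − 10 = 500/129 in ≈ 3.876 in
Initial abstraction Ia = S/5 = (500/129)/5 = 100/129 ≈ 0.775 in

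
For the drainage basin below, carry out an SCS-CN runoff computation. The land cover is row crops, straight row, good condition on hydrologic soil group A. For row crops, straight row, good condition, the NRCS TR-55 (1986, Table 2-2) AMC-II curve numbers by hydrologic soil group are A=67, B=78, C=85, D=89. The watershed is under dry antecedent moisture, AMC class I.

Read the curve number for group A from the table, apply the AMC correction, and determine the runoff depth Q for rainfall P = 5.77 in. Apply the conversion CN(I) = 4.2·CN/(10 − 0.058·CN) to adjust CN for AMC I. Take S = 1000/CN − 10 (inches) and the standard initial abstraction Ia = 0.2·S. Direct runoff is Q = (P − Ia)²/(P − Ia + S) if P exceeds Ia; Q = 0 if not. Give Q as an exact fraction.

Q = 25796535769/33327749700 in ≈ 0.774 in

NRCS table: row crops, straight row, good condition, soil group A → CN(II) = 67
CN(I) from CN(II)=67: (4.2·67)/(10 − 0.058·67) = 46900/1019 ≈ 46.026
Max retention: S = 1000/(46900/1019) − 10 = 5500/469 in (≈ 11.727 in)
Ia = 0.2·(5500/469) = 1100/469 in ≈ 2.345 in
Since P=5.770 > Ia=2.345: effective rainfall P−Ia = 160613/46900 in
Q = (160613/46900)²/((160613/46900) + 5500/469) = (25796535769/2199610000)/(710613/46900) = 25796535769/33327749700 in ≈ 0.774 in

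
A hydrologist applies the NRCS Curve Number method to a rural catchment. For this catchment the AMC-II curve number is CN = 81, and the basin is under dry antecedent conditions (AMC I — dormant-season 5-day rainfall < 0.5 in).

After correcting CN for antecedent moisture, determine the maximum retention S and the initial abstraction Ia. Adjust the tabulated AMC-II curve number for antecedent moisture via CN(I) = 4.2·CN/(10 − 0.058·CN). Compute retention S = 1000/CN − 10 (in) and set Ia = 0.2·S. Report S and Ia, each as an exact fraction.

CN(I) from CN(II)=81: (4.2·81)/(10 − 0.058·81) = 170100/2651 ≈ 64.164
S = 1000/(170100/2651) − 10 = 9500/1701 in ≈ 5.585 in
Initial abstraction Ia = S/5 = (9500/1701)/5 = 1900/1701 ≈ 1.117 in

S = 9500/1701 in ≈ 5.585 in; Ia = 1900/1701 in ≈ 1.117 in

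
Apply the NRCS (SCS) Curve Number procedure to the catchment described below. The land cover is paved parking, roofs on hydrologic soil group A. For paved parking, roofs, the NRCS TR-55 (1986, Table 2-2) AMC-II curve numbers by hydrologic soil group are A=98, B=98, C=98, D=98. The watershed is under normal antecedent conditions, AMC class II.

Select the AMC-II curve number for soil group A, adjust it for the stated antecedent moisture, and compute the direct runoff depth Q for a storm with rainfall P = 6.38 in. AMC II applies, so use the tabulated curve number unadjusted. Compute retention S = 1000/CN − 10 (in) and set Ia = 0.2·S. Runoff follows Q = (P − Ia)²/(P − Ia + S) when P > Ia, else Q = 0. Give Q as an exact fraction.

Q = 241211961/39275950 in ≈ 6.141 in

NRCS table: paved parking, roofs, soil group A → CN(II) = 98
CN(II) = 98; AMC II needs no correction.
Max retention: S = 1000/98 − 10 = 10/49 in (≈ 0.204 in)
Ia = 0.2·(10/49) = 2/49 in ≈ 0.041 in
Excess rainfall: 6.380 − 0.041 = 6.339 in; P > Ia so Q > 0
Runoff Q = (P−Ia)²/(P−Ia+S) = (6.339)²/(6.339+0.204) = 241211961/39275950 ≈ 6.141 in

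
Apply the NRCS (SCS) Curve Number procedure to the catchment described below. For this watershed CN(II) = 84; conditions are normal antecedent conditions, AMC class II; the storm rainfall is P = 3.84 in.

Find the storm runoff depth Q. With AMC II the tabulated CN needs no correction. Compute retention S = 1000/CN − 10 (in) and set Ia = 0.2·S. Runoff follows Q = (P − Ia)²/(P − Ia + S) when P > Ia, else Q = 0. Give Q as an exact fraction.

Average conditions: CN = 84 (no AMC adjustment).
S = 1000/84 − 10 = 40/21 in ≈ 1.905 in
Ia = 0.2S: 0.2·1.905 = 0.381 in (exactly 8/21)
Excess rainfall: 3.840 − 0.381 = 3.459 in; P > Ia so Q > 0
Runoff Q = (P−Ia)²/(P−Ia+S) = (3.459)²/(3.459+1.905) = 51529/23100 ≈ 2.231 in

Q = 51529/23100 in ≈ 2.231 in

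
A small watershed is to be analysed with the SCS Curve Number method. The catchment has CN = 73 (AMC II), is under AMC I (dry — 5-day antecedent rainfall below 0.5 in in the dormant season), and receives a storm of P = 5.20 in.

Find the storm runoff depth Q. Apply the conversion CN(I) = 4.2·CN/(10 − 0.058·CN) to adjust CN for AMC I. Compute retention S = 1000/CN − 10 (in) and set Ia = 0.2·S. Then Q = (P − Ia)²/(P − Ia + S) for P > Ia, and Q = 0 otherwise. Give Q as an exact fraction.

Q = 38596898/39967865 in ≈ 0.966 in

Adjust CN=73 to AMC I: 4.2·73/(10 − 0.058·73) → (1533/5) ÷ (2883/500) = 51100/961 ≈ 53.174
Max retention: S = 1000/(51100/961) − 10 = 4500/511 in (≈ 8.806 in)
Ia = 0.2·(4500/511) = 900/511 in ≈ 1.761 in
P − Ia = 5.200 − 1.761 = 8786/2555 ≈ 3.439 in (> 0, runoff occurs)
Q: (8786/2555)² ÷ (31286/2555) = 38596898/39967865 in (≈ 0.966 in)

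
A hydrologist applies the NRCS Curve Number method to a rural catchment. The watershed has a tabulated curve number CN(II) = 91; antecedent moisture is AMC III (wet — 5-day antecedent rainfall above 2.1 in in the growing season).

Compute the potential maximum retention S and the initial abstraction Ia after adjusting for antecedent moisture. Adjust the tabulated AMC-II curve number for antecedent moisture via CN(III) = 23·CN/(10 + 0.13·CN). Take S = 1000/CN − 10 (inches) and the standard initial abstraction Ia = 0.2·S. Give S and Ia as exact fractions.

S = 900/2093 in ≈ 0.430 in; Ia = 180/2093 in ≈ 0.086 in

Wet (AMC III): CN(III) = 23·91/(10 + 0.13·91) = 2093/(2183/100) = 209300/2183 ≈ 95.877
Retention S: 1000/CN − 10 with CN=95.877 → S = 900/2093 ≈ 0.430 in
Initial abstraction Ia = S/5 = (900/2093)/5 = 180/2093 ≈ 0.086 in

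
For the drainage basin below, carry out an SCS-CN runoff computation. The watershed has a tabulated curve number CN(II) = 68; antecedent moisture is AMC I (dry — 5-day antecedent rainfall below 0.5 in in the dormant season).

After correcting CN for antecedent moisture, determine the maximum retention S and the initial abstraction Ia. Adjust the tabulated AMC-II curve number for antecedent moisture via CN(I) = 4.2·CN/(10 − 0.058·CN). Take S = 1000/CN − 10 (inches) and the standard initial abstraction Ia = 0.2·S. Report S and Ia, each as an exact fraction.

S = 4000/357 in ≈ 11.204 in; Ia = 800/357 in ≈ 2.241 in

CN(I) from CN(II)=68: (4.2·68)/(10 − 0.058·68) = 35700/757 ≈ 47.160
Retention S: 1000/CN − 10 with CN=47.160 → S = 4000/357 ≈ 11.204 in
Ia = 0.2S: 0.2·11.204 = 2.241 in (exactly 800/357)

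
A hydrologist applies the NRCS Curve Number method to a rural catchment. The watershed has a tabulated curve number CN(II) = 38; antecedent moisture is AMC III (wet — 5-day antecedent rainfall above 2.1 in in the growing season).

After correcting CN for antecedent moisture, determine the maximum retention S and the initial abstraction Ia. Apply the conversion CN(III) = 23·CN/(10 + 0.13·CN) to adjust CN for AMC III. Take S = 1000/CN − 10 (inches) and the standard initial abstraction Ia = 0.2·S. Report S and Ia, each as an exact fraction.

S = 3100/437 in ≈ 7.094 in; Ia = 620/437 in ≈ 1.419 in

CN(III) from CN(II)=38: (23·38)/(10 + 0.13·38) = 43700/747 ≈ 58.501
Max retention: S = 1000/(43700/747) − 10 = 3100/437 in (≈ 7.094 in)
Ia = 0.2S: 0.2·7.094 = 1.419 in (exactly 620/437)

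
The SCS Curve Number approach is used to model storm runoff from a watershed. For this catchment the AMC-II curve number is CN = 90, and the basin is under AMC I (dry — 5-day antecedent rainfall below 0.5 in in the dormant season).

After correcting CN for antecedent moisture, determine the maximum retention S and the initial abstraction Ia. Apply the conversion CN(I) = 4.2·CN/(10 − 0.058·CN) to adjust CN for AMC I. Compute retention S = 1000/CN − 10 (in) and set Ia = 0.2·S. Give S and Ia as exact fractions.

S = 500/189 in ≈ 2.646 in; Ia = 100/189 in ≈ 0.529 in

Dry (AMC I): CN(I) = 4.2·90/(10 − 0.058·90) = 378/(239/50) = 18900/239 ≈ 79.079
S = 1000/(18900/239) − 10 = 500/189 in ≈ 2.646 in
Ia = 0.2·(500/189) = 100/189 in ≈ 0.529 in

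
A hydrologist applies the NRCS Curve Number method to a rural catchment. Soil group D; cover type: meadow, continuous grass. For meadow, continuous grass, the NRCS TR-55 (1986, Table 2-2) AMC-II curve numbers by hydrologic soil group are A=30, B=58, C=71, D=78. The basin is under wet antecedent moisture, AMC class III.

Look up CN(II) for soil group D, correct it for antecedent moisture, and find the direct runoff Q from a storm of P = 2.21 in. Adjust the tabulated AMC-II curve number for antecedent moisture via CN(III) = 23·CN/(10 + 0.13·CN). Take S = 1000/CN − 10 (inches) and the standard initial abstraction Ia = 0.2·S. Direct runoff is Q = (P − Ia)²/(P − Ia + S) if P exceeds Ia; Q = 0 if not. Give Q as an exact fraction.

Q = 31059480169/25675458900 in ≈ 1.210 in

NRCS table: meadow, continuous grass, soil group D → CN(II) = 78
CN(III) from CN(II)=78: (23·78)/(10 + 0.13·78) = 89700/1007 ≈ 89.076
S = 1000/(89700/1007) − 10 = 1100/897 in ≈ 1.226 in
Initial abstraction Ia = S/5 = (1100/897)/5 = 220/897 ≈ 0.245 in
Excess rainfall: 2.210 − 0.245 = 1.965 in; P > Ia so Q > 0
Runoff Q = (P−Ia)²/(P−Ia+S) = (1.965)²/(1.965+1.226) = 31059480169/25675458900 ≈ 1.210 in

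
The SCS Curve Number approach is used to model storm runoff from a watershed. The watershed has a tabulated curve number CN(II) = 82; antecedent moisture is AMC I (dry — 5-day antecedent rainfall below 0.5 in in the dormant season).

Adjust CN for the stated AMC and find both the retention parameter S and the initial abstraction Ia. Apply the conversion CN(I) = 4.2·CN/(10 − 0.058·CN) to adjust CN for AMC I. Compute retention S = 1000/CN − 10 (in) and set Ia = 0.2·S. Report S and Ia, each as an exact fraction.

S = 1500/287 in ≈ 5.226 in; Ia = 300/287 in ≈ 1.045 in

CN(I) from CN(II)=82: (4.2·82)/(10 − 0.058·82) = 28700/437 ≈ 65.675
Max retention: S = 1000/(28700/437) − 10 = 1500/287 in (≈ 5.226 in)
Ia = 0.2·(1500/287) = 300/287 in ≈ 1.045 in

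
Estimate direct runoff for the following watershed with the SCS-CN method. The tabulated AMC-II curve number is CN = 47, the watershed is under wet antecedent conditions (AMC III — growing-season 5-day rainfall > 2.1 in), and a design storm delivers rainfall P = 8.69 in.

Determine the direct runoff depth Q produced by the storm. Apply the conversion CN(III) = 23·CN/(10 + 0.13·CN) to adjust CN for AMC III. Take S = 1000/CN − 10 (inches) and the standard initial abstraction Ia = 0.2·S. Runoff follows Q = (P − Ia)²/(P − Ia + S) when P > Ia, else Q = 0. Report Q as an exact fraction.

Q = 694537225321/147382350900 in ≈ 4.712 in

Wet (AMC III): CN(III) = 23·47/(10 + 0.13·47) = 1081/(1611/100) = 108100/1611 ≈ 67.101
Retention S: 1000/CN − 10 with CN=67.101 → S = 5300/1081 ≈ 4.903 in
Ia = 0.2S: 0.2·4.903 = 0.981 in (exactly 1060/1081)
Since P=8.690 > Ia=0.981: effective rainfall P−Ia = 833389/108100 in
Runoff Q = (P−Ia)²/(P−Ia+S) = (7.709)²/(7.709+4.903) = 694537225321/147382350900 ≈ 4.712 in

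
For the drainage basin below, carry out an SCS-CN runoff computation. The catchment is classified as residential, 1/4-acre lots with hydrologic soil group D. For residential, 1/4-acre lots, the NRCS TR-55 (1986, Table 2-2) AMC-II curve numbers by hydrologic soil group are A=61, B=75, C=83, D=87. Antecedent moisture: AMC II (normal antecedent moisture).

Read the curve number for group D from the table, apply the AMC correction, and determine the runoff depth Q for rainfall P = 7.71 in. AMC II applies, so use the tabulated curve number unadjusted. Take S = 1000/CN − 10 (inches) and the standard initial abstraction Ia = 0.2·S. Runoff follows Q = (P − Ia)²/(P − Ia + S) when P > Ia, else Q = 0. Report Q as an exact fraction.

NRCS table: residential, 1/4-acre lots, soil group D → CN(II) = 87
Average conditions: CN = 87 (no AMC adjustment).
Max retention: S = 1000/87 − 10 = 130/87 in (≈ 1.494 in)
Initial abstraction Ia = S/5 = (130/87)/5 = 26/87 ≈ 0.299 in
Excess rainfall: 7.710 − 0.299 = 7.411 in; P > Ia so Q > 0
Runoff Q = (P−Ia)²/(P−Ia+S) = (7.411)²/(7.411+1.494) = 4157283529/674049900 ≈ 6.168 in

Q = 4157283529/674049900 in ≈ 6.168 in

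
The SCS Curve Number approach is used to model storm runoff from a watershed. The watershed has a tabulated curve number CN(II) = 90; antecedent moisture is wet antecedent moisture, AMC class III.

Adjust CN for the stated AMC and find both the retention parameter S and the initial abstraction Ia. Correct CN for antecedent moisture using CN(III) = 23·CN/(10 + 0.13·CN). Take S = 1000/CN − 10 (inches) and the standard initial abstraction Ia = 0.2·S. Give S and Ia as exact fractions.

S = 100/207 in ≈ 0.483 in; Ia = 20/207 in ≈ 0.097 in

Wet (AMC III): CN(III) = 23·90/(10 + 0.13·90) = 2070/(217/10) = 20700/217 ≈ 95.392
Max retention: S = 1000/(20700/217) − 10 = 100/207 in (≈ 0.483 in)
Ia = 0.2S: 0.2·0.483 = 0.097 in (exactly 20/207)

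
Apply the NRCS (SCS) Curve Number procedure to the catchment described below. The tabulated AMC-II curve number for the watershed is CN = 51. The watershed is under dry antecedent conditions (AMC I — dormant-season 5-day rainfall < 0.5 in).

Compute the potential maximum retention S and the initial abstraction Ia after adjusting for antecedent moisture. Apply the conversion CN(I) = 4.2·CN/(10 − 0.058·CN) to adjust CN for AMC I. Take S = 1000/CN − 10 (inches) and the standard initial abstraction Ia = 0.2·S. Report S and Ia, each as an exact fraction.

S = 3500/153 in ≈ 22.876 in; Ia = 700/153 in ≈ 4.575 in

Dry (AMC I): CN(I) = 4.2·51/(10 − 0.058·51) = (1071/5)/(3521/500) = 15300/503 ≈ 30.417
Max retention: S = 1000/(15300/503) − 10 = 3500/153 in (≈ 22.876 in)
Initial abstraction Ia = S/5 = (3500/153)/5 = 700/153 ≈ 4.575 in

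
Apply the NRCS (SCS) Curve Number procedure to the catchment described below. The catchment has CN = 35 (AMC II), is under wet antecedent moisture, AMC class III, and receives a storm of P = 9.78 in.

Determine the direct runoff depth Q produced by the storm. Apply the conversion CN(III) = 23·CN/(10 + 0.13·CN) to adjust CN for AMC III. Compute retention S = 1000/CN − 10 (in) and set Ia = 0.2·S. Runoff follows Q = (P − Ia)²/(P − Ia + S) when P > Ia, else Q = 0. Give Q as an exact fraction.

Wet (AMC III): CN(III) = 23·35/(10 + 0.13·35) = 805/(291/20) = 16100/291 ≈ 55.326
Max retention: S = 1000/(16100/291) − 10 = 1300/161 in (≈ 8.075 in)
Ia = 0.2S: 0.2·8.075 = 1.615 in (exactly 260/161)
Excess rainfall: 9.780 − 1.615 = 8.165 in; P > Ia so Q > 0
Q = (65729/8050)²/((65729/8050) + 1300/161) = (4320301441/64802500)/(130729/8050) = 4320301441/1052368450 in ≈ 4.105 in

Q = 4320301441/1052368450 in ≈ 4.105 in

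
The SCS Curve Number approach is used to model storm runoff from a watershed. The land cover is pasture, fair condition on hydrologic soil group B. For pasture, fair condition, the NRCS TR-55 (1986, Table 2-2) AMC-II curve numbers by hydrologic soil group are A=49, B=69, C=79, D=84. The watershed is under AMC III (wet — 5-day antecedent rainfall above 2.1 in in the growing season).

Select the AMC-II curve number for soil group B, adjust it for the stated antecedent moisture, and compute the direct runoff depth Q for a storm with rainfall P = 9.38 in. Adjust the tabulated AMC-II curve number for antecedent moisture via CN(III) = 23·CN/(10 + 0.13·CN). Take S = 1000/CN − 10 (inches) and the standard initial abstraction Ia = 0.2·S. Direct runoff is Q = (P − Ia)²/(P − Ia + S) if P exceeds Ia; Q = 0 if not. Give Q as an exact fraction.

Q = 508801169809/68899843050 in ≈ 7.385 in

NRCS table: pasture, fair condition, soil group B → CN(II) = 69
CN(III) from CN(II)=69: (23·69)/(10 + 0.13·69) = 158700/1897 ≈ 83.658
Retention S: 1000/CN − 10 with CN=83.658 → S = 3100/1587 ≈ 1.953 in
Initial abstraction Ia = S/5 = (3100/1587)/5 = 620/1587 ≈ 0.391 in
Excess rainfall: 9.380 − 0.391 = 8.989 in; P > Ia so Q > 0
Q: (713303/79350)² ÷ (868303/79350) = 508801169809/68899843050 in (≈ 7.385 in)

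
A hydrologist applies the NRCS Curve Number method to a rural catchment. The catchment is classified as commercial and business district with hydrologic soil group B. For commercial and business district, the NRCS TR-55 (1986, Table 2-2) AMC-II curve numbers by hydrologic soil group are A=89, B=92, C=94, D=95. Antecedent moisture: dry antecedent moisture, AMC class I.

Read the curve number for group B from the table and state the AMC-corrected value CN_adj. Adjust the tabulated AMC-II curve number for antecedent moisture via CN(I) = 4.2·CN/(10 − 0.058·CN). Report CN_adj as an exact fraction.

CN_adj = 48300/583 ≈ 82.847

NRCS table: commercial and business district, soil group B → CN(II) = 92
CN(I) from CN(II)=92: (4.2·92)/(10 − 0.058·92) = 48300/583 ≈ 82.847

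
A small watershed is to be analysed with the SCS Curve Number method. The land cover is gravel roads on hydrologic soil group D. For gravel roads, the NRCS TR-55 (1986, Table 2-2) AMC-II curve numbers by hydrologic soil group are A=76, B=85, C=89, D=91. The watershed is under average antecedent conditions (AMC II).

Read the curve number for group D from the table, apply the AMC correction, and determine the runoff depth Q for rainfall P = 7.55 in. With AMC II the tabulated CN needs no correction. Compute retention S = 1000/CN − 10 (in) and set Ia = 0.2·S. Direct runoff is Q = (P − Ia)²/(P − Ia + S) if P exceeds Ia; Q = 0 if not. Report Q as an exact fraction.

Q = 179051161/27629420 in ≈ 6.480 in

NRCS table: gravel roads, soil group D → CN(II) = 91
Average conditions: CN = 91 (no AMC adjustment).
S = 1000/91 − 10 = 90/91 in ≈ 0.989 in
Ia = 0.2·(90/91) = 18/91 in ≈ 0.198 in
Excess rainfall: 7.550 − 0.198 = 7.352 in; P > Ia so Q > 0
Q = (13381/1820)²/((13381/1820) + 90/91) = (179051161/3312400)/(15181/1820) = 179051161/27629420 in ≈ 6.480 in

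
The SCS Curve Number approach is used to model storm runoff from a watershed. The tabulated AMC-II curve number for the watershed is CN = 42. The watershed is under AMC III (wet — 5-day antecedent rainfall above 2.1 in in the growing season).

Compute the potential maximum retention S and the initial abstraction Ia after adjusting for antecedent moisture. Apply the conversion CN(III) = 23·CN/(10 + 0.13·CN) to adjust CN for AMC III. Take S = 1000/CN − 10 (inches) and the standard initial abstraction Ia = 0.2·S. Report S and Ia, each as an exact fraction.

S = 2900/483 in ≈ 6.004 in; Ia = 580/483 in ≈ 1.201 in

Adjust CN=42 to AMC III: 23·42/(10 + 0.13·42) → 966 ÷ (773/50) = 48300/773 ≈ 62.484
Max retention: S = 1000/(48300/773) − 10 = 2900/483 in (≈ 6.004 in)
Ia = 0.2S: 0.2·6.004 = 1.201 in (exactly 580/483)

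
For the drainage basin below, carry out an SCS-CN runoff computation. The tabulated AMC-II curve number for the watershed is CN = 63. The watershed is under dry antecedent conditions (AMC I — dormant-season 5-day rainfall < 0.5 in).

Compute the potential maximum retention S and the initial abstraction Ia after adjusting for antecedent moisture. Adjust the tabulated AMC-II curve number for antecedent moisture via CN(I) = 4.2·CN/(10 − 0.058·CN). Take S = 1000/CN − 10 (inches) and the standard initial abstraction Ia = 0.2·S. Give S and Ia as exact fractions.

Dry (AMC I): CN(I) = 4.2·63/(10 − 0.058·63) = (1323/5)/(3173/500) = 132300/3173 ≈ 41.696
Retention S: 1000/CN − 10 with CN=41.696 → S = 18500/1323 ≈ 13.983 in
Ia = 0.2S: 0.2·13.983 = 2.797 in (exactly 3700/1323)

S = 18500/1323 in ≈ 13.983 in; Ia = 3700/1323 in ≈ 2.797 in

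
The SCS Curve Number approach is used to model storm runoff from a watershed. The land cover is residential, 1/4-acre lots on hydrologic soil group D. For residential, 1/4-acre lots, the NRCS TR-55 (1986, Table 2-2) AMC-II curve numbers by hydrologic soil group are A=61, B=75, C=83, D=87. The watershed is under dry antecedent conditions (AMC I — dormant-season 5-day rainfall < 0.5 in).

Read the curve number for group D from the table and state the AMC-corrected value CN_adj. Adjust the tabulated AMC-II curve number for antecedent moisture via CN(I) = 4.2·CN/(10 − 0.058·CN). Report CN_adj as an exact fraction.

CN_adj = 182700/2477 ≈ 73.759

NRCS table: residential, 1/4-acre lots, soil group D → CN(II) = 87
Adjust CN=87 to AMC I: 4.2·87/(10 − 0.058·87) → (1827/5) ÷ (2477/500) = 182700/2477 ≈ 73.759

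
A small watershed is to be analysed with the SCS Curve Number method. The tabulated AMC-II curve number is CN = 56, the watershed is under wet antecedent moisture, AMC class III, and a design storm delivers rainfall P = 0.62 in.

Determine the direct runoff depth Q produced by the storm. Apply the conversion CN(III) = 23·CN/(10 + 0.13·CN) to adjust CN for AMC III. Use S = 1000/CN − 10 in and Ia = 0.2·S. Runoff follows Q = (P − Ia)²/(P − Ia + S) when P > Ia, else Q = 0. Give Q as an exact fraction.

CN(III) from CN(II)=56: (23·56)/(10 + 0.13·56) = 4025/54 ≈ 74.537
S = 1000/(4025/54) − 10 = 550/161 in ≈ 3.416 in
Ia = 0.2·(550/161) = 110/161 in ≈ 0.683 in
P = 0.620 ≤ Ia = 0.683 in: entire storm abstracted, Q = 0.

Q = 0 in ≈ 0.000 in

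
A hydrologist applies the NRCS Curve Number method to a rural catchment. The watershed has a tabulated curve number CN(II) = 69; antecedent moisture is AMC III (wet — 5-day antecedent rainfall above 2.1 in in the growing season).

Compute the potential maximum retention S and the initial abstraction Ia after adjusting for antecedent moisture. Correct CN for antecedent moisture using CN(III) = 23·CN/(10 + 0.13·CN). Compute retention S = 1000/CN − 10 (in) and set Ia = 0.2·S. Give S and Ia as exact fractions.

CN(III) from CN(II)=69: (23·69)/(10 + 0.13·69) = 158700/1897 ≈ 83.658
Max retention: S = 1000/(158700/1897) − 10 = 3100/1587 in (≈ 1.953 in)
Initial abstraction Ia = S/5 = (3100/1587)/5 = 620/1587 ≈ 0.391 in

S = 3100/1587 in ≈ 1.953 in; Ia = 620/1587 in ≈ 0.391 in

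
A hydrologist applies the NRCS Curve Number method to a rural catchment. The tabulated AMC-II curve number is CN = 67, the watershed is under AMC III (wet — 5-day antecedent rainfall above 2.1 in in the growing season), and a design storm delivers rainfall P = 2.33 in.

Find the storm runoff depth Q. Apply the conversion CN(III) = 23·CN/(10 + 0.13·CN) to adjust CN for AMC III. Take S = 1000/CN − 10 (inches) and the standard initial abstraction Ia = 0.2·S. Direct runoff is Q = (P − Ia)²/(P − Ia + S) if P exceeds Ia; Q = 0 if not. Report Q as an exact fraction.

Q = 85880060809/96012467300 in ≈ 0.894 in

CN(III) from CN(II)=67: (23·67)/(10 + 0.13·67) = 154100/1871 ≈ 82.362
Retention S: 1000/CN − 10 with CN=82.362 → S = 3300/1541 ≈ 2.141 in
Ia = 0.2S: 0.2·2.141 = 0.428 in (exactly 660/1541)
Excess rainfall: 2.330 − 0.428 = 1.902 in; P > Ia so Q > 0
Q: (293053/154100)² ÷ (623053/154100) = 85880060809/96012467300 in (≈ 0.894 in)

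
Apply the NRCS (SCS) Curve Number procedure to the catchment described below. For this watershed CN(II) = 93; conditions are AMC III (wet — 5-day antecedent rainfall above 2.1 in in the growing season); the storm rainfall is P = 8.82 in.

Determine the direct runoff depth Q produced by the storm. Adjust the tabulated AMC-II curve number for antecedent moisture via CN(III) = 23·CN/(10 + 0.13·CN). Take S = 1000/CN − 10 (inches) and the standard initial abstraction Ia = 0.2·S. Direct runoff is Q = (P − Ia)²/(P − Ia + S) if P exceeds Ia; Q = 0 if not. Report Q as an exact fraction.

Wet (AMC III): CN(III) = 23·93/(10 + 0.13·93) = 2139/(2209/100) = 213900/2209 ≈ 96.831
Retention S: 1000/CN − 10 with CN=96.831 → S = 700/2139 ≈ 0.327 in
Initial abstraction Ia = S/5 = (700/2139)/5 = 140/2139 ≈ 0.065 in
Excess rainfall: 8.820 − 0.065 = 8.755 in; P > Ia so Q > 0
Q: (936299/106950)² ÷ (971299/106950) = 125236545343/14840061150 in (≈ 8.439 in)

Q = 125236545343/14840061150 in ≈ 8.439 in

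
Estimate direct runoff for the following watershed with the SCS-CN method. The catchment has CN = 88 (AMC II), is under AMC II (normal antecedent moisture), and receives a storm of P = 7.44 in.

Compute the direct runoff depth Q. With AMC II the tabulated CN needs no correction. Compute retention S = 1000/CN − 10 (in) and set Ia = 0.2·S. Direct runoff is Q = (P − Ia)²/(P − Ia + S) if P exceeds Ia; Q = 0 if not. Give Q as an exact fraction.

Q = 1294947/215050 in ≈ 6.022 in

Average conditions: CN = 88 (no AMC adjustment).
Max retention: S = 1000/88 − 10 = 15/11 in (≈ 1.364 in)
Initial abstraction Ia = S/5 = (15/11)/5 = 3/11 ≈ 0.273 in
Since P=7.440 > Ia=0.273: effective rainfall P−Ia = 1971/275 in
Runoff Q = (P−Ia)²/(P−Ia+S) = (7.167)²/(7.167+1.364) = 1294947/215050 ≈ 6.022 in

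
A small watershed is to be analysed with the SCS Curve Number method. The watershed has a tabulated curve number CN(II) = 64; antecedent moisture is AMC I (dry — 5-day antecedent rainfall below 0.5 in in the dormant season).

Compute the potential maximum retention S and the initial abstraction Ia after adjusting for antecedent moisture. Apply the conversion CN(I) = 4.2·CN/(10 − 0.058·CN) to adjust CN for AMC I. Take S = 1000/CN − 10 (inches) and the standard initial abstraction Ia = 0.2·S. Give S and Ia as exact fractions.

S = 375/28 in ≈ 13.393 in; Ia = 75/28 in ≈ 2.679 in

Adjust CN=64 to AMC I: 4.2·64/(10 − 0.058·64) → (1344/5) ÷ (786/125) = 5600/131 ≈ 42.748
Max retention: S = 1000/(5600/131) − 10 = 375/28 in (≈ 13.393 in)
Ia = 0.2·(375/28) = 75/28 in ≈ 2.679 in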